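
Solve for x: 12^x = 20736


Express both sides with the same base.
20736 = 12^4
Since the bases match: x = 4

x = 4


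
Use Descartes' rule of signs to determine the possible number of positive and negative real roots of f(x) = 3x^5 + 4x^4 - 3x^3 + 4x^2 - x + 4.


Descartes' rule of signs:

For positive roots, count sign changes in f(x) = 3x^5 + 4x^4 - 3x^3 + 4x^2 - x + 4:
Signs of coefficients: +, +, -, +, -, +
Number of sign changes: 4
Possible positive real roots: 4, 2, 0

For negative roots, examine f(-x) = -3x^5 + 4x^4 + 3x^3 + 4x^2 + x + 4:
Signs of coefficients: -, +, +, +, +, +
Number of sign changes: 1
Possible negative real roots: 1

Positive roots: 4 or 2 or 0; Negative roots: 1


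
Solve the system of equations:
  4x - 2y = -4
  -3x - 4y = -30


Using Cramer's rule:
Determinant D = (4)(-4) - (-3)(-2) = -16 - 6 = -22
Dx = (-4)(-4) - (-30)(-2) = 16 - 60 = -44
Dy = (4)(-30) - (-3)(-4) = -120 - 12 = -132
x = Dx/D = -44/-22 = 2
y = Dy/D = -132/-22 = 6

x = 2, y = 6


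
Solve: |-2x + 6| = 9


An absolute value equation |expr| = 9 gives two cases:
Case 1: -2x + 6 = 9
  -2x = 3, so x = -3/2
Case 2: -2x + 6 = -9
  -2x = -15, so x = 15/2

x = -3/2, x = 15/2


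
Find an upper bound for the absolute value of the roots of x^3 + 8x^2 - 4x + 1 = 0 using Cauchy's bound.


Cauchy's bound: all roots r satisfy |r| <= 1 + max(|a_i/a_n|) for i = 0,...,n-1
where a_n is the leading coefficient.

Coefficients: [1, 8, -4, 1]
Leading coefficient a_n = 1
Ratios |a_i/a_n|: 8, 4, 1
Maximum ratio: 8
Cauchy's bound: |r| <= 1 + 8 = 9

Upper bound = 9


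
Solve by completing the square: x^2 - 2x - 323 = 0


Start: x^2 - 2x - 323 = 0
Move constant: x^2 - 2x = 323
Half of -2 is -1, squared is 1
Add 1 to both sides: x^2 - 2x + 1 = 324
(x - 1)^2 = 324
x - 1 = ±18
x = 1 + 18 = 19 or x = 1 - 18 = -17

x = -17, x = 19


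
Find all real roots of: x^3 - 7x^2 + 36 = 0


Let p(x) = x^3 - 7x^2 + 36. By the rational root theorem (leading coefficient 1), any rational root is an integer divisor of 36: try ±1, ±2, ... in turn.
Test x = 1: value = 30 ≠ 0.
Test x = -1: value = 28 ≠ 0.
Test x = 2: value = 16 ≠ 0.
Test x = -2: value = 0 ✓, so (x + 2) is a factor.
Synthetic division by (x + 2): bring down 1; 1(-2) - 7 = -9; (-9)(-2) + 0 = 18; 18(-2) + 36 = 0 → quotient x^2 - 9x + 18, remainder 0.
Solve the quadratic x^2 - 9x + 18 = 0: discriminant = (-9)^2 - 4(1)(18) = 81 - 72 = 9.
sqrt(9) = 3, so x = (9 ± 3)/2: x = 6 or x = 3.

x = -2, x = 3, x = 6


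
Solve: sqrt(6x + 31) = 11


Square both sides: 6x + 31 = 11^2 = 121
6x = 121 - 31 = 90
x = 15
Check: sqrt(6*15 + 31) = sqrt(121) = 11 ✓

x = 15


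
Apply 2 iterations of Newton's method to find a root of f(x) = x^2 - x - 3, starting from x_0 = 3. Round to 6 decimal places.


Newton's method: x_(n+1) = x_n - f(x_n)/f'(x_n)
f(x) = x^2 - x - 3
f'(x) = 2x - 1

Iteration 1:
  f(3.000000) = 3.000000
  f'(3.000000) = 5.000000
  x_1 = 3.000000 - (3.000000)/(5.000000) = 2.400000

Iteration 2:
  f(2.400000) = 0.360000
  f'(2.400000) = 3.800000
  x_2 = 2.400000 - (0.360000)/(3.800000) = 2.305263

x_2 = 2.305263


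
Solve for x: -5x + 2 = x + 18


Starting with: -5x + 2 = x + 18
Move all x terms to left: (-5 - 1)x = 18 - 2
Simplify: -6x = 16
Divide both sides by -6: x = -8/3

x = -8/3


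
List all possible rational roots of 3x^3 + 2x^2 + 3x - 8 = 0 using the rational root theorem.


Rational root theorem: possible roots are ±p/q where:
  p divides the constant term (-8): p ∈ {1, 2, 4, 8}
  q divides the leading coefficient (3): q ∈ {1, 3}

All possible rational roots: -8, -4, -8/3, -2, -4/3, -1, -2/3, -1/3, 1/3, 2/3, 1, 4/3, 2, 8/3, 4, 8

-8, -4, -8/3, -2, -4/3, -1, -2/3, -1/3, 1/3, 2/3, 1, 4/3, 2, 8/3, 4, 8


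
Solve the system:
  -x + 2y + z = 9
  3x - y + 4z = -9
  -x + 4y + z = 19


Using Cramer's rule. Expand each determinant along the first row.
D  = (-1)*[(-1)*1 - 4*4] - 2*[3*1 - 4*(-1)] + 1*[3*4 - (-1)*(-1)]
  = (-1)*(-17) - 2*(7) + 1*(11) = 14
Dx = 9*[(-1)*1 - 4*4] - 2*[(-9)*1 - 4*19] + 1*[(-9)*4 - (-1)*19]
  = 9*(-17) - 2*(-85) + 1*(-17) = 0
Dy = (-1)*[(-9)*1 - 4*19] - 9*[3*1 - 4*(-1)] + 1*[3*19 - (-9)*(-1)]
  = (-1)*(-85) - 9*(7) + 1*(48) = 70
Dz = (-1)*[(-1)*19 - (-9)*4] - 2*[3*19 - (-9)*(-1)] + 9*[3*4 - (-1)*(-1)]
  = (-1)*(17) - 2*(48) + 9*(11) = -14
x = Dx/D = 0/14 = 0, y = Dy/D = 70/14 = 5, z = Dz/D = -14/14 = -1
Check eq1: (-1)(0) + (2)(5) + (1)(-1) = 9 = 9 ✓
Check eq2: (3)(0) + (-1)(5) + (4)(-1) = -9 = -9 ✓
Check eq3: (-1)(0) + (4)(5) + (1)(-1) = 19 = 19 ✓

x = 0, y = 5, z = -1


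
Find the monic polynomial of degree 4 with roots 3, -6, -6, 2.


A monic polynomial with roots 3, -6, -6, 2 is:
p(x) = (x - 3)(x + 6)(x + 6)(x - 2)
After multiplying by (x - 3): x - 3
After multiplying by (x + 6): x^2 + 3x - 18
After multiplying by (x + 6): x^3 + 9x^2 - 108
After multiplying by (x - 2): x^4 + 7x^3 - 18x^2 - 108x + 216

x^4 + 7x^3 - 18x^2 - 108x + 216


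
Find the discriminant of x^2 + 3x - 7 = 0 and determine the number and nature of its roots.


For ax^2 + bx + c = 0, discriminant D = b^2 - 4ac
Here a = 1, b = 3, c = -7
D = (3)^2 - 4(1)(-7) = 9 + 28 = 37

D = 37 > 0 but not a perfect square
The equation has 2 distinct real irrational roots.

Discriminant = 37, 2 distinct real irrational roots


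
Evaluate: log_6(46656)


We need the exponent such that 6^? = 46656
6^6 = 46656
Therefore log_6(46656) = 6

6


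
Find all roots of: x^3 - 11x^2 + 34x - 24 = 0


Let p(x) = x^3 - 11x^2 + 34x - 24. By the rational root theorem (leading coefficient 1), any rational root is an integer divisor of 24: try ±1, ±2, ... in turn.
Test x = 1: value = 0 ✓, so (x - 1) is a factor.
Synthetic division by (x - 1): bring down 1; 1(1) - 11 = -10; (-10)(1) + 34 = 24; 24(1) - 24 = 0 → quotient x^2 - 10x + 24, remainder 0.
Solve the quadratic x^2 - 10x + 24 = 0: discriminant = (-10)^2 - 4(1)(24) = 100 - 96 = 4.
sqrt(4) = 2, so x = (10 ± 2)/2: x = 6 or x = 4.
Collecting all roots found:

x = 1, x = 4, x = 6


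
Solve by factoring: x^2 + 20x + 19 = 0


We need two numbers that multiply to 19 and add to 20.
Those numbers are 1 and 19 (since 1 * 19 = 19 and 1 + 19 = 20).
So x^2 + 20x + 19 = (x + 1)(x + 19) = 0
Setting each factor to zero: x = -1 or x = -19

x = -19, x = -1


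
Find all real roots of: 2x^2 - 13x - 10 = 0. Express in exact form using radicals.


Using the quadratic formula: x = (-b ± sqrt(b^2 - 4ac)) / (2a)
Here a = 2, b = -13, c = -10
Discriminant = b^2 - 4ac = (-13)^2 - 4(2)(-10) = 169 + 80 = 249
Since discriminant = 249 > 0, there are two real roots.
x = (13 ± sqrt(249)) / 4
Numerically: x ≈ 7.1949 or x ≈ -0.6949

x = (13 + sqrt(249)) / 4 or x = (13 - sqrt(249)) / 4


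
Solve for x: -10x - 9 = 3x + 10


Starting with: -10x - 9 = 3x + 10
Move all x terms to left: (-10 - 3)x = 10 + 9
Simplify: -13x = 19
Divide both sides by -13: x = -19/13

x = -19/13


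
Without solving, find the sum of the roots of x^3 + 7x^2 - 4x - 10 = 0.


By Vieta's formulas for x^3 + bx^2 + cx + d = 0:
  r1 + r2 + r3 = -b/a = -7
  r1*r2 + r1*r3 + r2*r3 = c/a = -4
  r1*r2*r3 = -d/a = 10


Sum = -7


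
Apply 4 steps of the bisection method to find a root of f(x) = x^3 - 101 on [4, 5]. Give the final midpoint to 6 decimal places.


f(x) = x^3 - 101
f(4) = -37 < 0
f(5) = 24 > 0

Step 1: midpoint = (4.000000 + 5.000000)/2 = 4.500000
  f(4.500000) = -9.875000
  f(mid) < 0, so root is in [4.500000, 5.000000]

Step 2: midpoint = (4.500000 + 5.000000)/2 = 4.750000
  f(4.750000) = 6.171875
  f(mid) > 0, so root is in [4.500000, 4.750000]

Step 3: midpoint = (4.500000 + 4.750000)/2 = 4.625000
  f(4.625000) = -2.068359
  f(mid) < 0, so root is in [4.625000, 4.750000]

Step 4: midpoint = (4.625000 + 4.750000)/2 = 4.687500
  f(4.687500) = 1.996826
  f(mid) > 0, so root is in [4.625000, 4.687500]

midpoint = 4.687500


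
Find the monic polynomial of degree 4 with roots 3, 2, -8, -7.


A monic polynomial with roots 3, 2, -8, -7 is:
p(x) = (x - 3)(x - 2)(x + 8)(x + 7)
After multiplying by (x - 3): x - 3
After multiplying by (x - 2): x^2 - 5x + 6
After multiplying by (x + 8): x^3 + 3x^2 - 34x + 48
After multiplying by (x + 7): x^4 + 10x^3 - 13x^2 - 190x + 336

x^4 + 10x^3 - 13x^2 - 190x + 336


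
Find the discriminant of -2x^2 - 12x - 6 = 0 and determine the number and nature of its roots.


For ax^2 + bx + c = 0, discriminant D = b^2 - 4ac
Here a = -2, b = -12, c = -6
D = (-12)^2 - 4(-2)(-6) = 144 - 48 = 96

D = 96 > 0 but not a perfect square
The equation has 2 distinct real irrational roots.

Discriminant = 96, 2 distinct real irrational roots


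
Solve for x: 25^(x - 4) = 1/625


Express both sides with the same base.
1/625 = 25^(-2)
Since the bases match, equate exponents: x - 4 = -2
So x = -2 - (-4) = 2

x = 2


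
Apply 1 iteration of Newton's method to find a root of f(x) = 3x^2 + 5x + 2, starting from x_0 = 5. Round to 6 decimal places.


Newton's method: x_(n+1) = x_n - f(x_n)/f'(x_n)
f(x) = 3x^2 + 5x + 2
f'(x) = 6x + 5

Iteration 1:
  f(5.000000) = 102.000000
  f'(5.000000) = 35.000000
  x_1 = 5.000000 - (102.000000)/(35.000000) = 2.085714

x_1 = 2.085714


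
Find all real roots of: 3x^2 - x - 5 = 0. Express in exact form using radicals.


Using the quadratic formula: x = (-b ± sqrt(b^2 - 4ac)) / (2a)
Here a = 3, b = -1, c = -5
Discriminant = b^2 - 4ac = (-1)^2 - 4(3)(-5) = 1 + 60 = 61
Since discriminant = 61 > 0, there are two real roots.
x = (1 ± sqrt(61)) / 6
Numerically: x ≈ 1.4684 or x ≈ -1.1350

x = (1 + sqrt(61)) / 6 or x = (1 - sqrt(61)) / 6


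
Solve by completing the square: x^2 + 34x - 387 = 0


Start: x^2 + 34x - 387 = 0
Move constant: x^2 + 34x = 387
Half of 34 is 17, squared is 289
Add 289 to both sides: x^2 + 34x + 289 = 676
(x + 17)^2 = 676
x + 17 = ±26
x = -17 + 26 = 9 or x = -17 - 26 = -43

x = -43, x = 9


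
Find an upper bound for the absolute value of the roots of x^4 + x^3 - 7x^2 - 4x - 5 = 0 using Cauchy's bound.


Cauchy's bound: all roots r satisfy |r| <= 1 + max(|a_i/a_n|) for i = 0,...,n-1
where a_n is the leading coefficient.

Coefficients: [1, 1, -7, -4, -5]
Leading coefficient a_n = 1
Ratios |a_i/a_n|: 1, 7, 4, 5
Maximum ratio: 7
Cauchy's bound: |r| <= 1 + 7 = 8

Upper bound = 8


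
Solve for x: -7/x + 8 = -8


Subtract 8 from both sides: -7/x = -16
Multiply both sides by x: -7 = -16 * x
Divide by -16: x = 7/16

x = 7/16


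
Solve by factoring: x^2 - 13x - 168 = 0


We need two numbers that multiply to -168 and add to -13.
Those numbers are -21 and 8 (since (-21) * 8 = -168 and (-21) + 8 = -13).
So x^2 - 13x - 168 = (x - 21)(x + 8) = 0
Setting each factor to zero: x = 21 or x = -8

x = -8, x = 21


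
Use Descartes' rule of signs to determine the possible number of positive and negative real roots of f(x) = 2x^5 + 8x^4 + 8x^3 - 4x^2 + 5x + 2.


Descartes' rule of signs:

For positive roots, count sign changes in f(x) = 2x^5 + 8x^4 + 8x^3 - 4x^2 + 5x + 2:
Signs of coefficients: +, +, +, -, +, +
Number of sign changes: 2
Possible positive real roots: 2, 0

For negative roots, examine f(-x) = -2x^5 + 8x^4 - 8x^3 - 4x^2 - 5x + 2:
Signs of coefficients: -, +, -, -, -, +
Number of sign changes: 3
Possible negative real roots: 3, 1

Positive roots: 2 or 0; Negative roots: 3 or 1


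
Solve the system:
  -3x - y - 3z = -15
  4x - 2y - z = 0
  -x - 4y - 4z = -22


Using Cramer's rule. Expand each determinant along the first row.
D  = (-3)*[(-2)*(-4) - (-1)*(-4)] - (-1)*[4*(-4) - (-1)*(-1)] + (-3)*[4*(-4) - (-2)*(-1)]
  = (-3)*(4) - (-1)*(-17) + (-3)*(-18) = 25
Dx = (-15)*[(-2)*(-4) - (-1)*(-4)] - (-1)*[0*(-4) - (-1)*(-22)] + (-3)*[0*(-4) - (-2)*(-22)]
  = (-15)*(4) - (-1)*(-22) + (-3)*(-44) = 50
Dy = (-3)*[0*(-4) - (-1)*(-22)] - (-15)*[4*(-4) - (-1)*(-1)] + (-3)*[4*(-22) - 0*(-1)]
  = (-3)*(-22) - (-15)*(-17) + (-3)*(-88) = 75
Dz = (-3)*[(-2)*(-22) - 0*(-4)] - (-1)*[4*(-22) - 0*(-1)] + (-15)*[4*(-4) - (-2)*(-1)]
  = (-3)*(44) - (-1)*(-88) + (-15)*(-18) = 50
x = Dx/D = 50/25 = 2, y = Dy/D = 75/25 = 3, z = Dz/D = 50/25 = 2
Check eq1: (-3)(2) + (-1)(3) + (-3)(2) = -15 = -15 ✓
Check eq2: (4)(2) + (-2)(3) + (-1)(2) = 0 = 0 ✓
Check eq3: (-1)(2) + (-4)(3) + (-4)(2) = -22 = -22 ✓

x = 2, y = 3, z = 2


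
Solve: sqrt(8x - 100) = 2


Square both sides: 8x - 100 = 2^2 = 4
8x = 4 + 100 = 104
x = 13
Check: sqrt(8*13 - 100) = sqrt(4) = 2 ✓

x = 13


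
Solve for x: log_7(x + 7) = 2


Convert to exponential form: x + 7 = 7^2 = 49
x = 49 - 7 = 42
Check: log_7(42 + 7) = log_7(49) = log_7(49) = 2 ✓

x = 42


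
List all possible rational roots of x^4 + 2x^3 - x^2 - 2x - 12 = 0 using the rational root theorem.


Rational root theorem: possible roots are ±p/q where:
  p divides the constant term (-12): p ∈ {1, 2, 3, 4, 6, 12}
  q divides the leading coefficient (1): q ∈ {1}

All possible rational roots: -12, -6, -4, -3, -2, -1, 1, 2, 3, 4, 6, 12

-12, -6, -4, -3, -2, -1, 1, 2, 3, 4, 6, 12


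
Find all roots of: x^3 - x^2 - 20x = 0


The constant term is 0, so x = 0 is a root. Factor out x:
  x^2 - x - 20 = 0
Solve the quadratic x^2 - x - 20 = 0: discriminant = (-1)^2 - 4(1)(-20) = 1 + 80 = 81.
sqrt(81) = 9, so x = (1 ± 9)/2: x = 5 or x = -4.
Collecting all roots found:

x = -4, x = 0, x = 5


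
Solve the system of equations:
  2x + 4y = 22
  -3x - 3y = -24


Using Cramer's rule:
Determinant D = (2)(-3) - (-3)(4) = -6 + 12 = 6
Dx = (22)(-3) - (-24)(4) = -66 + 96 = 30
Dy = (2)(-24) - (-3)(22) = -48 + 66 = 18
x = Dx/D = 30/6 = 5
y = Dy/D = 18/6 = 3

x = 5, y = 3


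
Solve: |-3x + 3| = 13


An absolute value equation |expr| = 13 gives two cases:
Case 1: -3x + 3 = 13
  -3x = 10, so x = -10/3
Case 2: -3x + 3 = -13
  -3x = -16, so x = 16/3

x = -10/3, x = 16/3


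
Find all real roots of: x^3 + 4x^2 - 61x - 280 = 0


Let p(x) = x^3 + 4x^2 - 61x - 280. By the rational root theorem (leading coefficient 1), any rational root is an integer divisor of 280: try ±1, ±2, ... in turn.
Test x = 1: value = -336 ≠ 0.
Test x = -1: value = -216 ≠ 0.
Test x = 2: value = -378 ≠ 0.
Test x = -2: value = -150 ≠ 0.
Test x = 4: value = -396 ≠ 0.
Test x = -4: value = -36 ≠ 0.
Test x = 5: value = -360 ≠ 0.
Test x = -5: value = 0 ✓, so (x + 5) is a factor.
Synthetic division by (x + 5): bring down 1; 1(-5) + 4 = -1; (-1)(-5) - 61 = -56; (-56)(-5) - 280 = 0 → quotient x^2 - x - 56, remainder 0.
Solve the quadratic x^2 - x - 56 = 0: discriminant = (-1)^2 - 4(1)(-56) = 1 + 224 = 225.
sqrt(225) = 15, so x = (1 ± 15)/2: x = 8 or x = -7.

x = -7, x = -5, x = 8


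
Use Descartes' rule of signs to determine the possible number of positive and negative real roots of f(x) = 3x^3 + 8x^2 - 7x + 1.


Descartes' rule of signs:

For positive roots, count sign changes in f(x) = 3x^3 + 8x^2 - 7x + 1:
Signs of coefficients: +, +, -, +
Number of sign changes: 2
Possible positive real roots: 2, 0

For negative roots, examine f(-x) = -3x^3 + 8x^2 + 7x + 1:
Signs of coefficients: -, +, +, +
Number of sign changes: 1
Possible negative real roots: 1

Positive roots: 2 or 0; Negative roots: 1


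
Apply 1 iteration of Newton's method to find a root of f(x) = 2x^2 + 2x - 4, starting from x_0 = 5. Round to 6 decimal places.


Newton's method: x_(n+1) = x_n - f(x_n)/f'(x_n)
f(x) = 2x^2 + 2x - 4
f'(x) = 4x + 2

Iteration 1:
  f(5.000000) = 56.000000
  f'(5.000000) = 22.000000
  x_1 = 5.000000 - (56.000000)/(22.000000) = 2.454545

x_1 = 2.454545


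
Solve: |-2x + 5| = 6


An absolute value equation |expr| = 6 gives two cases:
Case 1: -2x + 5 = 6
  -2x = 1, so x = -1/2
Case 2: -2x + 5 = -6
  -2x = -11, so x = 11/2

x = -1/2, x = 11/2


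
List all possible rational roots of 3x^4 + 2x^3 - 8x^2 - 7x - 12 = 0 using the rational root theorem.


Rational root theorem: possible roots are ±p/q where:
  p divides the constant term (-12): p ∈ {1, 2, 3, 4, 6, 12}
  q divides the leading coefficient (3): q ∈ {1, 3}

All possible rational roots: -12, -6, -4, -3, -2, -4/3, -1, -2/3, -1/3, 1/3, 2/3, 1, 4/3, 2, 3, 4, 6, 12

-12, -6, -4, -3, -2, -4/3, -1, -2/3, -1/3, 1/3, 2/3, 1, 4/3, 2, 3, 4, 6, 12


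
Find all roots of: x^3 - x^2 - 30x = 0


The constant term is 0, so x = 0 is a root. Factor out x:
  x^2 - x - 30 = 0
Solve the quadratic x^2 - x - 30 = 0: discriminant = (-1)^2 - 4(1)(-30) = 1 + 120 = 121.
sqrt(121) = 11, so x = (1 ± 11)/2: x = 6 or x = -5.
Collecting all roots found:

x = -5, x = 0, x = 6


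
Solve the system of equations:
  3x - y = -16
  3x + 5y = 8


Using Cramer's rule:
Determinant D = (3)(5) - (3)(-1) = 15 + 3 = 18
Dx = (-16)(5) - (8)(-1) = -80 + 8 = -72
Dy = (3)(8) - (3)(-16) = 24 + 48 = 72
x = Dx/D = -72/18 = -4
y = Dy/D = 72/18 = 4

x = -4, y = 4


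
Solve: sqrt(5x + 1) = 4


Square both sides: 5x + 1 = 4^2 = 16
5x = 16 - 1 = 15
x = 3
Check: sqrt(5*3 + 1) = sqrt(16) = 4 ✓

x = 3


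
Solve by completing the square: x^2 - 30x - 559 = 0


Start: x^2 - 30x - 559 = 0
Move constant: x^2 - 30x = 559
Half of -30 is -15, squared is 225
Add 225 to both sides: x^2 - 30x + 225 = 784
(x - 15)^2 = 784
x - 15 = ±28
x = 15 + 28 = 43 or x = 15 - 28 = -13

x = -13, x = 43


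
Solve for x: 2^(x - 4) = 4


Express both sides with the same base.
4 = 2^2
Since the bases match, equate exponents: x - 4 = 2
So x = 2 - (-4) = 6

x = 6


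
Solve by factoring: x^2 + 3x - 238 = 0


We need two numbers that multiply to -238 and add to 3.
Those numbers are 17 and -14 (since 17 * (-14) = -238 and 17 + (-14) = 3).
So x^2 + 3x - 238 = (x + 17)(x - 14) = 0
Setting each factor to zero: x = -17 or x = 14

x = -17, x = 14


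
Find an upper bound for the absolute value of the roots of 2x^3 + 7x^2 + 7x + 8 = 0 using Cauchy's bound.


Cauchy's bound: all roots r satisfy |r| <= 1 + max(|a_i/a_n|) for i = 0,...,n-1
where a_n is the leading coefficient.

Coefficients: [2, 7, 7, 8]
Leading coefficient a_n = 2
Ratios |a_i/a_n|: 7/2, 7/2, 4
Maximum ratio: 4
Cauchy's bound: |r| <= 1 + 4 = 5

Upper bound = 5


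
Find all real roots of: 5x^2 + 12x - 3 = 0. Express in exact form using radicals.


Using the quadratic formula: x = (-b ± sqrt(b^2 - 4ac)) / (2a)
Here a = 5, b = 12, c = -3
Discriminant = b^2 - 4ac = 12^2 - 4(5)(-3) = 144 + 60 = 204
Since discriminant = 204 > 0, there are two real roots.
x = (-12 ± 2*sqrt(51)) / 10
Simplifying: x = (-6 ± sqrt(51)) / 5
Numerically: x ≈ 0.2283 or x ≈ -2.6283

x = (-6 + sqrt(51)) / 5 or x = (-6 - sqrt(51)) / 5


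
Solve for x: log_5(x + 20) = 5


Convert to exponential form: x + 20 = 5^5 = 3125
x = 3125 - 20 = 3105
Check: log_5(3105 + 20) = log_5(3125) = log_5(3125) = 5 ✓

x = 3105


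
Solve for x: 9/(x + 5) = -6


Multiply both sides by (x + 5): 9 = -6(x + 5)
Distribute: 9 = -6x - 30
-6x = 9 + 30 = 39
x = -13/2

x = -13/2


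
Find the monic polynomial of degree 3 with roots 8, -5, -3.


A monic polynomial with roots 8, -5, -3 is:
p(x) = (x - 8)(x + 5)(x + 3)
After multiplying by (x - 8): x - 8
After multiplying by (x + 5): x^2 - 3x - 40
After multiplying by (x + 3): x^3 - 49x - 120

x^3 - 49x - 120


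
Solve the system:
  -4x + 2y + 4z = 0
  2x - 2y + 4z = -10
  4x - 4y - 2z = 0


Using Cramer's rule. Expand each determinant along the first row.
D  = (-4)*[(-2)*(-2) - 4*(-4)] - 2*[2*(-2) - 4*4] + 4*[2*(-4) - (-2)*4]
  = (-4)*(20) - 2*(-20) + 4*(0) = -40
Dx = 0*[(-2)*(-2) - 4*(-4)] - 2*[(-10)*(-2) - 4*0] + 4*[(-10)*(-4) - (-2)*0]
  = 0*(20) - 2*(20) + 4*(40) = 120
Dy = (-4)*[(-10)*(-2) - 4*0] - 0*[2*(-2) - 4*4] + 4*[2*0 - (-10)*4]
  = (-4)*(20) - 0*(-20) + 4*(40) = 80
Dz = (-4)*[(-2)*0 - (-10)*(-4)] - 2*[2*0 - (-10)*4] + 0*[2*(-4) - (-2)*4]
  = (-4)*(-40) - 2*(40) + 0*(0) = 80
x = Dx/D = 120/-40 = -3, y = Dy/D = 80/-40 = -2, z = Dz/D = 80/-40 = -2
Check eq1: (-4)(-3) + (2)(-2) + (4)(-2) = 0 = 0 ✓
Check eq2: (2)(-3) + (-2)(-2) + (4)(-2) = -10 = -10 ✓
Check eq3: (4)(-3) + (-4)(-2) + (-2)(-2) = 0 = 0 ✓

x = -3, y = -2, z = -2


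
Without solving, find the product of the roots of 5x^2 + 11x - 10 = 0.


By Vieta's formulas for ax^2 + bx + c = 0:
  Sum of roots = -b/a
  Product of roots = c/a

Here a = 5, b = 11, c = -10
Sum = -(11)/5 = -11/5
Product = -10/5 = -2

Product = -2


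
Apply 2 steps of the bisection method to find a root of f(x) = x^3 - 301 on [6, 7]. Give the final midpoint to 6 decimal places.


f(x) = x^3 - 301
f(6) = -85 < 0
f(7) = 42 > 0

Step 1: midpoint = (6.000000 + 7.000000)/2 = 6.500000
  f(6.500000) = -26.375000
  f(mid) < 0, so root is in [6.500000, 7.000000]

Step 2: midpoint = (6.500000 + 7.000000)/2 = 6.750000
  f(6.750000) = 6.546875
  f(mid) > 0, so root is in [6.500000, 6.750000]

midpoint = 6.750000


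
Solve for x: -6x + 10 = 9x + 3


Starting with: -6x + 10 = 9x + 3
Move all x terms to left: (-6 - 9)x = 3 - 10
Simplify: -15x = -7
Divide both sides by -15: x = 7/15

x = 7/15


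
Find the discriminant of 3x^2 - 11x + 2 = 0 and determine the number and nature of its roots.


For ax^2 + bx + c = 0, discriminant D = b^2 - 4ac
Here a = 3, b = -11, c = 2
D = (-11)^2 - 4(3)(2) = 121 - 24 = 97

D = 97 > 0 but not a perfect square
The equation has 2 distinct real irrational roots.

Discriminant = 97, 2 distinct real irrational roots


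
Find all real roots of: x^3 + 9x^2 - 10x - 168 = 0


Let p(x) = x^3 + 9x^2 - 10x - 168. By the rational root theorem (leading coefficient 1), any rational root is an integer divisor of 168: try ±1, ±2, ... in turn.
Test x = 1: value = -168 ≠ 0.
Test x = -1: value = -150 ≠ 0.
Test x = 2: value = -144 ≠ 0.
Test x = -2: value = -120 ≠ 0.
Test x = 3: value = -90 ≠ 0.
Test x = -3: value = -84 ≠ 0.
Test x = 4: value = 0 ✓, so (x - 4) is a factor.
Synthetic division by (x - 4): bring down 1; 1(4) + 9 = 13; 13(4) - 10 = 42; 42(4) - 168 = 0 → quotient x^2 + 13x + 42, remainder 0.
Solve the quadratic x^2 + 13x + 42 = 0: discriminant = 13^2 - 4(1)(42) = 169 - 168 = 1.
sqrt(1) = 1, so x = (-13 ± 1)/2: x = -6 or x = -7.

x = -7, x = -6, x = 4


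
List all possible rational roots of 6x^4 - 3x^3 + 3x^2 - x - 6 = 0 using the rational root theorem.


Rational root theorem: possible roots are ±p/q where:
  p divides the constant term (-6): p ∈ {1, 2, 3, 6}
  q divides the leading coefficient (6): q ∈ {1, 2, 3, 6}

All possible rational roots: -6, -3, -2, -3/2, -1, -2/3, -1/2, -1/3, -1/6, 1/6, 1/3, 1/2, 2/3, 1, 3/2, 2, 3, 6

-6, -3, -2, -3/2, -1, -2/3, -1/2, -1/3, -1/6, 1/6, 1/3, 1/2, 2/3, 1, 3/2, 2, 3, 6


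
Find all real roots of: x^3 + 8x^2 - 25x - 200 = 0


Let p(x) = x^3 + 8x^2 - 25x - 200. By the rational root theorem (leading coefficient 1), any rational root is an integer divisor of 200: try ±1, ±2, ... in turn.
Test x = 1: value = -216 ≠ 0.
Test x = -1: value = -168 ≠ 0.
Test x = 2: value = -210 ≠ 0.
Test x = -2: value = -126 ≠ 0.
Test x = 4: value = -108 ≠ 0.
Test x = -4: value = -36 ≠ 0.
Test x = 5: value = 0 ✓, so (x - 5) is a factor.
Synthetic division by (x - 5): bring down 1; 1(5) + 8 = 13; 13(5) - 25 = 40; 40(5) - 200 = 0 → quotient x^2 + 13x + 40, remainder 0.
Solve the quadratic x^2 + 13x + 40 = 0: discriminant = 13^2 - 4(1)(40) = 169 - 160 = 9.
sqrt(9) = 3, so x = (-13 ± 3)/2: x = -5 or x = -8.

x = -8, x = -5, x = 5


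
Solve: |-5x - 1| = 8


An absolute value equation |expr| = 8 gives two cases:
Case 1: -5x - 1 = 8
  -5x = 9, so x = -9/5
Case 2: -5x - 1 = -8
  -5x = -7, so x = 7/5

x = -9/5, x = 7/5


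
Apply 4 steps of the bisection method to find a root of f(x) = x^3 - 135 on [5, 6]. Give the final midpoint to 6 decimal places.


f(x) = x^3 - 135
f(5) = -10 < 0
f(6) = 81 > 0

Step 1: midpoint = (5.000000 + 6.000000)/2 = 5.500000
  f(5.500000) = 31.375000
  f(mid) > 0, so root is in [5.000000, 5.500000]

Step 2: midpoint = (5.000000 + 5.500000)/2 = 5.250000
  f(5.250000) = 9.703125
  f(mid) > 0, so root is in [5.000000, 5.250000]

Step 3: midpoint = (5.000000 + 5.250000)/2 = 5.125000
  f(5.125000) = -0.388672
  f(mid) < 0, so root is in [5.125000, 5.250000]

Step 4: midpoint = (5.125000 + 5.250000)/2 = 5.187500
  f(5.187500) = 4.596436
  f(mid) > 0, so root is in [5.125000, 5.187500]

midpoint = 5.187500


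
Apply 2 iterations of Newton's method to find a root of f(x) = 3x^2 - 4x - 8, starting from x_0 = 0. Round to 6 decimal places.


Newton's method: x_(n+1) = x_n - f(x_n)/f'(x_n)
f(x) = 3x^2 - 4x - 8
f'(x) = 6x - 4

Iteration 1:
  f(0.000000) = -8.000000
  f'(0.000000) = -4.000000
  x_1 = 0.000000 - (-8.000000)/(-4.000000) = -2.000000

Iteration 2:
  f(-2.000000) = 12.000000
  f'(-2.000000) = -16.000000
  x_2 = -2.000000 - (12.000000)/(-16.000000) = -1.250000

x_2 = -1.250000


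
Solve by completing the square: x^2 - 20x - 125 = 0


Start: x^2 - 20x - 125 = 0
Move constant: x^2 - 20x = 125
Half of -20 is -10, squared is 100
Add 100 to both sides: x^2 - 20x + 100 = 225
(x - 10)^2 = 225
x - 10 = ±15
x = 10 + 15 = 25 or x = 10 - 15 = -5

x = -5, x = 25


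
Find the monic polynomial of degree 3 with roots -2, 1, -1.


A monic polynomial with roots -2, 1, -1 is:
p(x) = (x + 2)(x - 1)(x + 1)
After multiplying by (x + 2): x + 2
After multiplying by (x - 1): x^2 + x - 2
After multiplying by (x + 1): x^3 + 2x^2 - x - 2

x^3 + 2x^2 - x - 2


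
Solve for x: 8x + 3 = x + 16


Starting with: 8x + 3 = x + 16
Move all x terms to left: (8 - 1)x = 16 - 3
Simplify: 7x = 13
Divide both sides by 7: x = 13/7

x = 13/7


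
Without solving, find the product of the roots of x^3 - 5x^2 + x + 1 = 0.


By Vieta's formulas for x^3 + bx^2 + cx + d = 0:
  r1 + r2 + r3 = -b/a = 5
  r1*r2 + r1*r3 + r2*r3 = c/a = 1
  r1*r2*r3 = -d/a = -1


Product = -1


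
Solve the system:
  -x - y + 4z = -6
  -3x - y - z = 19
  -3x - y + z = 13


Using Cramer's rule. Expand each determinant along the first row.
D  = (-1)*[(-1)*1 - (-1)*(-1)] - (-1)*[(-3)*1 - (-1)*(-3)] + 4*[(-3)*(-1) - (-1)*(-3)]
  = (-1)*(-2) - (-1)*(-6) + 4*(0) = -4
Dx = (-6)*[(-1)*1 - (-1)*(-1)] - (-1)*[19*1 - (-1)*13] + 4*[19*(-1) - (-1)*13]
  = (-6)*(-2) - (-1)*(32) + 4*(-6) = 20
Dy = (-1)*[19*1 - (-1)*13] - (-6)*[(-3)*1 - (-1)*(-3)] + 4*[(-3)*13 - 19*(-3)]
  = (-1)*(32) - (-6)*(-6) + 4*(18) = 4
Dz = (-1)*[(-1)*13 - 19*(-1)] - (-1)*[(-3)*13 - 19*(-3)] + (-6)*[(-3)*(-1) - (-1)*(-3)]
  = (-1)*(6) - (-1)*(18) + (-6)*(0) = 12
x = Dx/D = 20/-4 = -5, y = Dy/D = 4/-4 = -1, z = Dz/D = 12/-4 = -3
Check eq1: (-1)(-5) + (-1)(-1) + (4)(-3) = -6 = -6 ✓
Check eq2: (-3)(-5) + (-1)(-1) + (-1)(-3) = 19 = 19 ✓
Check eq3: (-3)(-5) + (-1)(-1) + (1)(-3) = 13 = 13 ✓

x = -5, y = -1, z = -3


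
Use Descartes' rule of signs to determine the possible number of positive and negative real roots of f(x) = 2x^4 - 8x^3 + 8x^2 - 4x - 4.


Descartes' rule of signs:

For positive roots, count sign changes in f(x) = 2x^4 - 8x^3 + 8x^2 - 4x - 4:
Signs of coefficients: +, -, +, -, -
Number of sign changes: 3
Possible positive real roots: 3, 1

For negative roots, examine f(-x) = 2x^4 + 8x^3 + 8x^2 + 4x - 4:
Signs of coefficients: +, +, +, +, -
Number of sign changes: 1
Possible negative real roots: 1

Positive roots: 3 or 1; Negative roots: 1


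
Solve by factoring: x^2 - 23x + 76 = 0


We need two numbers that multiply to 76 and add to -23.
Those numbers are -4 and -19 (since (-4) * (-19) = 76 and (-4) + (-19) = -23).
So x^2 - 23x + 76 = (x - 4)(x - 19) = 0
Setting each factor to zero: x = 4 or x = 19

x = 4, x = 19


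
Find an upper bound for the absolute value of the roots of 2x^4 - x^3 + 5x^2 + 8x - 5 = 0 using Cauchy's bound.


Cauchy's bound: all roots r satisfy |r| <= 1 + max(|a_i/a_n|) for i = 0,...,n-1
where a_n is the leading coefficient.

Coefficients: [2, -1, 5, 8, -5]
Leading coefficient a_n = 2
Ratios |a_i/a_n|: 1/2, 5/2, 4, 5/2
Maximum ratio: 4
Cauchy's bound: |r| <= 1 + 4 = 5

Upper bound = 5


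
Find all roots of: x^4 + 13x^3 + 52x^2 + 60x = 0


The constant term is 0, so x = 0 is a root. Factor out x:
  x^3 + 13x^2 + 52x + 60 = 0
Let p(x) = x^3 + 13x^2 + 52x + 60. By the rational root theorem (leading coefficient 1), any rational root is an integer divisor of 60: try ±1, ±2, ... in turn.
Test x = 1: value = 126 ≠ 0.
Test x = -1: value = 20 ≠ 0.
Test x = 2: value = 224 ≠ 0.
Test x = -2: value = 0 ✓, so (x + 2) is a factor.
Synthetic division by (x + 2): bring down 1; 1(-2) + 13 = 11; 11(-2) + 52 = 30; 30(-2) + 60 = 0 → quotient x^2 + 11x + 30, remainder 0.
Solve the quadratic x^2 + 11x + 30 = 0: discriminant = 11^2 - 4(1)(30) = 121 - 120 = 1.
sqrt(1) = 1, so x = (-11 ± 1)/2: x = -5 or x = -6.
Collecting all roots found:

x = -6, x = -5, x = -2, x = 0


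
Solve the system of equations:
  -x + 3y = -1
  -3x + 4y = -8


Using Cramer's rule:
Determinant D = (-1)(4) - (-3)(3) = -4 + 9 = 5
Dx = (-1)(4) - (-8)(3) = -4 + 24 = 20
Dy = (-1)(-8) - (-3)(-1) = 8 - 3 = 5
x = Dx/D = 20/5 = 4
y = Dy/D = 5/5 = 1

x = 4, y = 1


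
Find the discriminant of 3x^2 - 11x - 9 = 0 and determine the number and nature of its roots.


For ax^2 + bx + c = 0, discriminant D = b^2 - 4ac
Here a = 3, b = -11, c = -9
D = (-11)^2 - 4(3)(-9) = 121 + 108 = 229

D = 229 > 0 but not a perfect square
The equation has 2 distinct real irrational roots.

Discriminant = 229, 2 distinct real irrational roots


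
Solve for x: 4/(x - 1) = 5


Multiply both sides by (x - 1): 4 = 5(x - 1)
Distribute: 4 = 5x - 5
5x = 4 + 5 = 9
x = 9/5

x = 9/5


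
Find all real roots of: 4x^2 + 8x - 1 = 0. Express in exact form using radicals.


Using the quadratic formula: x = (-b ± sqrt(b^2 - 4ac)) / (2a)
Here a = 4, b = 8, c = -1
Discriminant = b^2 - 4ac = 8^2 - 4(4)(-1) = 64 + 16 = 80
Since discriminant = 80 > 0, there are two real roots.
x = (-8 ± 4*sqrt(5)) / 8
Simplifying: x = (-2 ± sqrt(5)) / 2
Numerically: x ≈ 0.1180 or x ≈ -2.1180

x = (-2 + sqrt(5)) / 2 or x = (-2 - sqrt(5)) / 2


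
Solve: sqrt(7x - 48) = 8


Square both sides: 7x - 48 = 8^2 = 64
7x = 64 + 48 = 112
x = 16
Check: sqrt(7*16 - 48) = sqrt(64) = 8 ✓

x = 16


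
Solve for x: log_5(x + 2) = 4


Convert to exponential form: x + 2 = 5^4 = 625
x = 625 - 2 = 623
Check: log_5(623 + 2) = log_5(625) = log_5(625) = 4 ✓

x = 623


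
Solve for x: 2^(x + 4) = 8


Express both sides with the same base.
8 = 2^3
Since the bases match, equate exponents: x + 4 = 3
So x = 3 - (4) = -1

x = -1


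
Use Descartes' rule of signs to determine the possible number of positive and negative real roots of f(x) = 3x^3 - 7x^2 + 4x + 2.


Descartes' rule of signs:

For positive roots, count sign changes in f(x) = 3x^3 - 7x^2 + 4x + 2:
Signs of coefficients: +, -, +, +
Number of sign changes: 2
Possible positive real roots: 2, 0

For negative roots, examine f(-x) = -3x^3 - 7x^2 - 4x + 2:
Signs of coefficients: -, -, -, +
Number of sign changes: 1
Possible negative real roots: 1

Positive roots: 2 or 0; Negative roots: 1


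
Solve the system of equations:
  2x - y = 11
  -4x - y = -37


Using Cramer's rule:
Determinant D = (2)(-1) - (-4)(-1) = -2 - 4 = -6
Dx = (11)(-1) - (-37)(-1) = -11 - 37 = -48
Dy = (2)(-37) - (-4)(11) = -74 + 44 = -30
x = Dx/D = -48/-6 = 8
y = Dy/D = -30/-6 = 5

x = 8, y = 5


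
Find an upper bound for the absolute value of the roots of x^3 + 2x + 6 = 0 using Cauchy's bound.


Cauchy's bound: all roots r satisfy |r| <= 1 + max(|a_i/a_n|) for i = 0,...,n-1
where a_n is the leading coefficient.

Coefficients: [1, 0, 2, 6]
Leading coefficient a_n = 1
Ratios |a_i/a_n|: 0, 2, 6
Maximum ratio: 6
Cauchy's bound: |r| <= 1 + 6 = 7

Upper bound = 7


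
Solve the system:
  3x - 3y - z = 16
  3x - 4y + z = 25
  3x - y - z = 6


Using Cramer's rule. Expand each determinant along the first row.
D  = 3*[(-4)*(-1) - 1*(-1)] - (-3)*[3*(-1) - 1*3] + (-1)*[3*(-1) - (-4)*3]
  = 3*(5) - (-3)*(-6) + (-1)*(9) = -12
Dx = 16*[(-4)*(-1) - 1*(-1)] - (-3)*[25*(-1) - 1*6] + (-1)*[25*(-1) - (-4)*6]
  = 16*(5) - (-3)*(-31) + (-1)*(-1) = -12
Dy = 3*[25*(-1) - 1*6] - 16*[3*(-1) - 1*3] + (-1)*[3*6 - 25*3]
  = 3*(-31) - 16*(-6) + (-1)*(-57) = 60
Dz = 3*[(-4)*6 - 25*(-1)] - (-3)*[3*6 - 25*3] + 16*[3*(-1) - (-4)*3]
  = 3*(1) - (-3)*(-57) + 16*(9) = -24
x = Dx/D = -12/-12 = 1, y = Dy/D = 60/-12 = -5, z = Dz/D = -24/-12 = 2
Check eq1: (3)(1) + (-3)(-5) + (-1)(2) = 16 = 16 ✓
Check eq2: (3)(1) + (-4)(-5) + (1)(2) = 25 = 25 ✓
Check eq3: (3)(1) + (-1)(-5) + (-1)(2) = 6 = 6 ✓

x = 1, y = -5, z = 2


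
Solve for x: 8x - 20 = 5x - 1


Starting with: 8x - 20 = 5x - 1
Move all x terms to left: (8 - 5)x = -1 + 20
Simplify: 3x = 19
Divide both sides by 3: x = 19/3

x = 19/3


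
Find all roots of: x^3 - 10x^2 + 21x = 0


The constant term is 0, so x = 0 is a root. Factor out x:
  x^2 - 10x + 21 = 0
Solve the quadratic x^2 - 10x + 21 = 0: discriminant = (-10)^2 - 4(1)(21) = 100 - 84 = 16.
sqrt(16) = 4, so x = (10 ± 4)/2: x = 7 or x = 3.
Collecting all roots found:

x = 0, x = 3, x = 7


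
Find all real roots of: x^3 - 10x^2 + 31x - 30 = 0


Let p(x) = x^3 - 10x^2 + 31x - 30. By the rational root theorem (leading coefficient 1), any rational root is an integer divisor of 30: try ±1, ±2, ... in turn.
Test x = 1: value = -8 ≠ 0.
Test x = -1: value = -72 ≠ 0.
Test x = 2: value = 0 ✓, so (x - 2) is a factor.
Synthetic division by (x - 2): bring down 1; 1(2) - 10 = -8; (-8)(2) + 31 = 15; 15(2) - 30 = 0 → quotient x^2 - 8x + 15, remainder 0.
Solve the quadratic x^2 - 8x + 15 = 0: discriminant = (-8)^2 - 4(1)(15) = 64 - 60 = 4.
sqrt(4) = 2, so x = (8 ± 2)/2: x = 5 or x = 3.

x = 2, x = 3, x = 5


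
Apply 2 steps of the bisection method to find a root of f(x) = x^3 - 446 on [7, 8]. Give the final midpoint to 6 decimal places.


f(x) = x^3 - 446
f(7) = -103 < 0
f(8) = 66 > 0

Step 1: midpoint = (7.000000 + 8.000000)/2 = 7.500000
  f(7.500000) = -24.125000
  f(mid) < 0, so root is in [7.500000, 8.000000]

Step 2: midpoint = (7.500000 + 8.000000)/2 = 7.750000
  f(7.750000) = 19.484375
  f(mid) > 0, so root is in [7.500000, 7.750000]

midpoint = 7.750000


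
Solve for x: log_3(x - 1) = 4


Convert to exponential form: x - 1 = 3^4 = 81
x = 81 + 1 = 82
Check: log_3(82 - 1) = log_3(81) = log_3(81) = 4 ✓

x = 82


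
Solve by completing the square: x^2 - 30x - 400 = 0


Start: x^2 - 30x - 400 = 0
Move constant: x^2 - 30x = 400
Half of -30 is -15, squared is 225
Add 225 to both sides: x^2 - 30x + 225 = 625
(x - 15)^2 = 625
x - 15 = ±25
x = 15 + 25 = 40 or x = 15 - 25 = -10

x = -10, x = 40


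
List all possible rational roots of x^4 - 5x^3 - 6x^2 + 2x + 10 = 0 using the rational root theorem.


Rational root theorem: possible roots are ±p/q where:
  p divides the constant term (10): p ∈ {1, 2, 5, 10}
  q divides the leading coefficient (1): q ∈ {1}

All possible rational roots: -10, -5, -2, -1, 1, 2, 5, 10

-10, -5, -2, -1, 1, 2, 5, 10


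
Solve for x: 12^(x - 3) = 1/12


Express both sides with the same base.
1/12 = 12^(-1)
Since the bases match, equate exponents: x - 3 = -1
So x = -1 - (-3) = 2

x = 2


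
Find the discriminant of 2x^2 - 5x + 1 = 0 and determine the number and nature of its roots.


For ax^2 + bx + c = 0, discriminant D = b^2 - 4ac
Here a = 2, b = -5, c = 1
D = (-5)^2 - 4(2)(1) = 25 - 8 = 17

D = 17 > 0 but not a perfect square
The equation has 2 distinct real irrational roots.

Discriminant = 17, 2 distinct real irrational roots


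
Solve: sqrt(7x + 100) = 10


Square both sides: 7x + 100 = 10^2 = 100
7x = 100 - 100 = 0
x = 0
Check: sqrt(7*0 + 100) = sqrt(100) = 10 ✓

x = 0


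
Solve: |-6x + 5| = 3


An absolute value equation |expr| = 3 gives two cases:
Case 1: -6x + 5 = 3
  -6x = -2, so x = 1/3
Case 2: -6x + 5 = -3
  -6x = -8, so x = 4/3

x = 1/3, x = 4/3


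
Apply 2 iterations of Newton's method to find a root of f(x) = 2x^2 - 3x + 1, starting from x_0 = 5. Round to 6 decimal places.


Newton's method: x_(n+1) = x_n - f(x_n)/f'(x_n)
f(x) = 2x^2 - 3x + 1
f'(x) = 4x - 3

Iteration 1:
  f(5.000000) = 36.000000
  f'(5.000000) = 17.000000
  x_1 = 5.000000 - (36.000000)/(17.000000) = 2.882353

Iteration 2:
  f(2.882353) = 8.968858
  f'(2.882353) = 8.529412
  x_2 = 2.882353 - (8.968858)/(8.529412) = 1.830832

x_2 = 1.830832


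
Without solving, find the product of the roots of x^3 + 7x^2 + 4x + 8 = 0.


By Vieta's formulas for x^3 + bx^2 + cx + d = 0:
  r1 + r2 + r3 = -b/a = -7
  r1*r2 + r1*r3 + r2*r3 = c/a = 4
  r1*r2*r3 = -d/a = -8


Product = -8


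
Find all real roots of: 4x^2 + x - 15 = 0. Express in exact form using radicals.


Using the quadratic formula: x = (-b ± sqrt(b^2 - 4ac)) / (2a)
Here a = 4, b = 1, c = -15
Discriminant = b^2 - 4ac = 1^2 - 4(4)(-15) = 1 + 240 = 241
Since discriminant = 241 > 0, there are two real roots.
x = (-1 ± sqrt(241)) / 8
Numerically: x ≈ 1.8155 or x ≈ -2.0655

x = (-1 + sqrt(241)) / 8 or x = (-1 - sqrt(241)) / 8


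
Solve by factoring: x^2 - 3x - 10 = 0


We need two numbers that multiply to -10 and add to -3.
Those numbers are 2 and -5 (since 2 * (-5) = -10 and 2 + (-5) = -3).
So x^2 - 3x - 10 = (x + 2)(x - 5) = 0
Setting each factor to zero: x = -2 or x = 5

x = -2, x = 5


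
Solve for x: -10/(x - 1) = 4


Multiply both sides by (x - 1): -10 = 4(x - 1)
Distribute: -10 = 4x - 4
4x = -10 + 4 = -6
x = -3/2

x = -3/2


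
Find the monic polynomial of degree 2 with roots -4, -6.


A monic polynomial with roots -4, -6 is:
p(x) = (x + 4)(x + 6)
After multiplying by (x + 4): x + 4
After multiplying by (x + 6): x^2 + 10x + 24

x^2 + 10x + 24


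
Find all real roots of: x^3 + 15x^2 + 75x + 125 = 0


Let p(x) = x^3 + 15x^2 + 75x + 125. By the rational root theorem (leading coefficient 1), any rational root is an integer divisor of 125: try ±1, ±2, ... in turn.
Test x = 1: value = 216 ≠ 0.
Test x = -1: value = 64 ≠ 0.
Test x = 5: value = 1000 ≠ 0.
Test x = -5: value = 0 ✓, so (x + 5) is a factor.
Synthetic division by (x + 5): bring down 1; 1(-5) + 15 = 10; 10(-5) + 75 = 25; 25(-5) + 125 = 0 → quotient x^2 + 10x + 25, remainder 0.
Solve the quadratic x^2 + 10x + 25 = 0: discriminant = 10^2 - 4(1)(25) = 100 - 100 = 0.
Discriminant = 0, so a double root: x = -10/2 = -5.

x = -5 (multiplicity 3)


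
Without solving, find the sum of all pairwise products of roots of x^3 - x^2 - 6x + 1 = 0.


By Vieta's formulas for x^3 + bx^2 + cx + d = 0:
  r1 + r2 + r3 = -b/a = 1
  r1*r2 + r1*r3 + r2*r3 = c/a = -6
  r1*r2*r3 = -d/a = -1


Sum of pairwise products = -6


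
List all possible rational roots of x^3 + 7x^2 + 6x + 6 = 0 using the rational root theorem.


Rational root theorem: possible roots are ±p/q where:
  p divides the constant term (6): p ∈ {1, 2, 3, 6}
  q divides the leading coefficient (1): q ∈ {1}

All possible rational roots: -6, -3, -2, -1, 1, 2, 3, 6

-6, -3, -2, -1, 1, 2, 3, 6


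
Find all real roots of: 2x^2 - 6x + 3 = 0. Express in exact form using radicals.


Using the quadratic formula: x = (-b ± sqrt(b^2 - 4ac)) / (2a)
Here a = 2, b = -6, c = 3
Discriminant = b^2 - 4ac = (-6)^2 - 4(2)(3) = 36 - 24 = 12
Since discriminant = 12 > 0, there are two real roots.
x = (6 ± 2*sqrt(3)) / 4
Simplifying: x = (3 ± sqrt(3)) / 2
Numerically: x ≈ 2.3660 or x ≈ 0.6340

x = (3 + sqrt(3)) / 2 or x = (3 - sqrt(3)) / 2


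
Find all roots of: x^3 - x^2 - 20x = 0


The constant term is 0, so x = 0 is a root. Factor out x:
  x^2 - x - 20 = 0
Solve the quadratic x^2 - x - 20 = 0: discriminant = (-1)^2 - 4(1)(-20) = 1 + 80 = 81.
sqrt(81) = 9, so x = (1 ± 9)/2: x = 5 or x = -4.
Collecting all roots found:

x = -4, x = 0, x = 5


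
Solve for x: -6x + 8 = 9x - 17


Starting with: -6x + 8 = 9x - 17
Move all x terms to left: (-6 - 9)x = -17 - 8
Simplify: -15x = -25
Divide both sides by -15: x = 5/3

x = 5/3


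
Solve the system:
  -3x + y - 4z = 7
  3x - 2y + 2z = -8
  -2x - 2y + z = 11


Using Cramer's rule. Expand each determinant along the first row.
D  = (-3)*[(-2)*1 - 2*(-2)] - 1*[3*1 - 2*(-2)] + (-4)*[3*(-2) - (-2)*(-2)]
  = (-3)*(2) - 1*(7) + (-4)*(-10) = 27
Dx = 7*[(-2)*1 - 2*(-2)] - 1*[(-8)*1 - 2*11] + (-4)*[(-8)*(-2) - (-2)*11]
  = 7*(2) - 1*(-30) + (-4)*(38) = -108
Dy = (-3)*[(-8)*1 - 2*11] - 7*[3*1 - 2*(-2)] + (-4)*[3*11 - (-8)*(-2)]
  = (-3)*(-30) - 7*(7) + (-4)*(17) = -27
Dz = (-3)*[(-2)*11 - (-8)*(-2)] - 1*[3*11 - (-8)*(-2)] + 7*[3*(-2) - (-2)*(-2)]
  = (-3)*(-38) - 1*(17) + 7*(-10) = 27
x = Dx/D = -108/27 = -4, y = Dy/D = -27/27 = -1, z = Dz/D = 27/27 = 1
Check eq1: (-3)(-4) + (1)(-1) + (-4)(1) = 7 = 7 ✓
Check eq2: (3)(-4) + (-2)(-1) + (2)(1) = -8 = -8 ✓
Check eq3: (-2)(-4) + (-2)(-1) + (1)(1) = 11 = 11 ✓

x = -4, y = -1, z = 1
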